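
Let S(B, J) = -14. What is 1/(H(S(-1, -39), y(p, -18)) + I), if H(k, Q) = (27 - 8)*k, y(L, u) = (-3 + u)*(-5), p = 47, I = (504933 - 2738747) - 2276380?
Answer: -1/4510460 ≈ -2.2171e-7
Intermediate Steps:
I = -4510194 (I = -2233814 - 2276380 = -4510194)
y(L, u) = 15 - 5*u
H(k, Q) = 19*k
1/(H(S(-1, -39), y(p, -18)) + I) = 1/(19*(-14) - 4510194) = 1/(-266 - 4510194) = 1/(-4510460) = -1/4510460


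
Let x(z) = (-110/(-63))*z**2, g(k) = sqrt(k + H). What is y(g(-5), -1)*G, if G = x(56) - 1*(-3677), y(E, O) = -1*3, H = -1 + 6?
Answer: -82373/3 ≈ -27458.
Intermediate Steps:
H = 5
g(k) = sqrt(5 + k) (g(k) = sqrt(k + 5) = sqrt(5 + k))
x(z) = 110*z**2/63 (x(z) = (-110*(-1/63))*z**2 = 110*z**2/63)
y(E, O) = -3
G = 82373/9 (G = (110/63)*56**2 - 1*(-3677) = (110/63)*3136 + 3677 = 49280/9 + 3677 = 82373/9 ≈ 9152.6)
y(g(-5), -1)*G = -3*82373/9 = -82373/3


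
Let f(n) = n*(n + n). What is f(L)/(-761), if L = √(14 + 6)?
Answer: -40/761 ≈ -0.052562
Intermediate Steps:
L = 2*√5 (L = √20 = 2*√5 ≈ 4.4721)
f(n) = 2*n² (f(n) = n*(2*n) = 2*n²)
f(L)/(-761) = (2*(2*√5)²)/(-761) = (2*20)*(-1/761) = 40*(-1/761) = -40/761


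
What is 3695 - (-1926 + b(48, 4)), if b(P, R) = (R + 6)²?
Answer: 5521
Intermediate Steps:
b(P, R) = (6 + R)²
3695 - (-1926 + b(48, 4)) = 3695 - (-1926 + (6 + 4)²) = 3695 - (-1926 + 10²) = 3695 - (-1926 + 100) = 3695 - 1*(-1826) = 3695 + 1826 = 5521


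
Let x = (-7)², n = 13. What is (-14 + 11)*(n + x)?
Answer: -186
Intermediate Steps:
x = 49
(-14 + 11)*(n + x) = (-14 + 11)*(13 + 49) = -3*62 = -186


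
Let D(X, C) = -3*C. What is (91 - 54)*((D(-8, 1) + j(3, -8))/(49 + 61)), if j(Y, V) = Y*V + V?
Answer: -259/22 ≈ -11.773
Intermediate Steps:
j(Y, V) = V + V*Y (j(Y, V) = V*Y + V = V + V*Y)
(91 - 54)*((D(-8, 1) + j(3, -8))/(49 + 61)) = (91 - 54)*((-3*1 - 8*(1 + 3))/(49 + 61)) = 37*((-3 - 8*4)/110) = 37*((-3 - 32)*(1/110)) = 37*(-35*1/110) = 37*(-7/22) = -259/22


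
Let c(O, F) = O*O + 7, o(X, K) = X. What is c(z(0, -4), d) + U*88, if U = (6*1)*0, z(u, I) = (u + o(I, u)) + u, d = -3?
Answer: 23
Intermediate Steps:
z(u, I) = I + 2*u (z(u, I) = (u + I) + u = (I + u) + u = I + 2*u)
c(O, F) = 7 + O² (c(O, F) = O² + 7 = 7 + O²)
U = 0 (U = 6*0 = 0)
c(z(0, -4), d) + U*88 = (7 + (-4 + 2*0)²) + 0*88 = (7 + (-4 + 0)²) + 0 = (7 + (-4)²) + 0 = (7 + 16) + 0 = 23 + 0 = 23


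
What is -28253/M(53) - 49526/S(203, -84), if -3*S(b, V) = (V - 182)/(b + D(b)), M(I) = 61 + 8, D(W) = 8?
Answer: -1085331200/9177 ≈ -1.1827e+5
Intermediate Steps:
M(I) = 69
S(b, V) = -(-182 + V)/(3*(8 + b)) (S(b, V) = -(V - 182)/(3*(b + 8)) = -(-182 + V)/(3*(8 + b)))
-28253/M(53) - 49526/S(203, -84) = -28253/69 - 49526*3*(8 + 203)/(182 - 1*(-84)) = -28253*1/69 - 49526*633/(182 + 84) = -28253/69 - 49526/((1/3)*(1/211)*266) = -28253/69 - 49526/266/633 = -28253/69 - 49526*633/266 = -28253/69 - 15674979/133 = -1085331200/9177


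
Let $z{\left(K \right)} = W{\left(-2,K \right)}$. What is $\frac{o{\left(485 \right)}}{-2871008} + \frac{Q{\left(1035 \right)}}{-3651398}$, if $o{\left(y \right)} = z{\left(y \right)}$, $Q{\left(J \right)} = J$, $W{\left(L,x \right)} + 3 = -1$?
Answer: $- \frac{369610961}{1310399108648} \approx -0.00028206$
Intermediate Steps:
$W{\left(L,x \right)} = -4$ ($W{\left(L,x \right)} = -3 - 1 = -4$)
$z{\left(K \right)} = -4$
$o{\left(y \right)} = -4$
$\frac{o{\left(485 \right)}}{-2871008} + \frac{Q{\left(1035 \right)}}{-3651398} = - \frac{4}{-2871008} + \frac{1035}{-3651398} = \left(-4\right) \left(- \frac{1}{2871008}\right) + 1035 \left(- \frac{1}{3651398}\right) = \frac{1}{717752} - \frac{1035}{3651398} = - \frac{369610961}{1310399108648}$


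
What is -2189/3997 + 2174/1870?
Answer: 2298024/3737195 ≈ 0.61491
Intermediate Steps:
-2189/3997 + 2174/1870 = -2189*1/3997 + 2174*(1/1870) = -2189/3997 + 1087/935 = 2298024/3737195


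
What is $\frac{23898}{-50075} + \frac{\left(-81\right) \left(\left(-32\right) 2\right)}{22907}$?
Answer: $- \frac{287842686}{1147068025} \approx -0.25094$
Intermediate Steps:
$\frac{23898}{-50075} + \frac{\left(-81\right) \left(\left(-32\right) 2\right)}{22907} = 23898 \left(- \frac{1}{50075}\right) + \left(-81\right) \left(-64\right) \frac{1}{22907} = - \frac{23898}{50075} + 5184 \cdot \frac{1}{22907} = - \frac{23898}{50075} + \frac{5184}{22907} = - \frac{287842686}{1147068025}$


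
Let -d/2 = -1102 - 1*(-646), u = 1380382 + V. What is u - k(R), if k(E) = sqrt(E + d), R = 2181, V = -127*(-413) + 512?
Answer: 1433345 - sqrt(3093) ≈ 1.4333e+6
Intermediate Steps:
V = 52963 (V = 52451 + 512 = 52963)
u = 1433345 (u = 1380382 + 52963 = 1433345)
d = 912 (d = -2*(-1102 - 1*(-646)) = -2*(-1102 + 646) = -2*(-456) = 912)
k(E) = sqrt(912 + E) (k(E) = sqrt(E + 912) = sqrt(912 + E))
u - k(R) = 1433345 - sqrt(912 + 2181) = 1433345 - sqrt(3093)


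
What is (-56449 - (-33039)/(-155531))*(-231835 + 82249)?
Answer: 1313305613282388/155531 ≈ 8.4440e+9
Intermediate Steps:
(-56449 - (-33039)/(-155531))*(-231835 + 82249) = (-56449 - (-33039)*(-1)/155531)*(-149586) = (-56449 - 1*33039/155531)*(-149586) = (-56449 - 33039/155531)*(-149586) = -8779602458/155531*(-149586) = 1313305613282388/155531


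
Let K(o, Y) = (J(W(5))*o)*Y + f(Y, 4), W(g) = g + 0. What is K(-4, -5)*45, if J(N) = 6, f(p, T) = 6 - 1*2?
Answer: 5580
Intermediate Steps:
f(p, T) = 4 (f(p, T) = 6 - 2 = 4)
W(g) = g
K(o, Y) = 4 + 6*Y*o (K(o, Y) = (6*o)*Y + 4 = 6*Y*o + 4 = 4 + 6*Y*o)
K(-4, -5)*45 = (4 + 6*(-5)*(-4))*45 = (4 + 120)*45 = 124*45 = 5580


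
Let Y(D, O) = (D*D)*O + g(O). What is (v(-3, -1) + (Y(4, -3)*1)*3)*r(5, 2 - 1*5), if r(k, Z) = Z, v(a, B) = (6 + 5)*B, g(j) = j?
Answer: 492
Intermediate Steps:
v(a, B) = 11*B
Y(D, O) = O + O*D² (Y(D, O) = (D*D)*O + O = D²*O + O = O*D² + O = O + O*D²)
(v(-3, -1) + (Y(4, -3)*1)*3)*r(5, 2 - 1*5) = (11*(-1) + (-3*(1 + 4²)*1)*3)*(2 - 1*5) = (-11 + (-3*(1 + 16)*1)*3)*(2 - 5) = (-11 + (-3*17*1)*3)*(-3) = (-11 - 51*1*3)*(-3) = (-11 - 51*3)*(-3) = (-11 - 153)*(-3) = -164*(-3) = 492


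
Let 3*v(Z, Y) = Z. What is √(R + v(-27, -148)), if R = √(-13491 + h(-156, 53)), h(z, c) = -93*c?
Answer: √(-9 + 2*I*√4605) ≈ 7.9693 + 8.5152*I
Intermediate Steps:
v(Z, Y) = Z/3
R = 2*I*√4605 (R = √(-13491 - 93*53) = √(-13491 - 4929) = √(-18420) = 2*I*√4605 ≈ 135.72*I)
√(R + v(-27, -148)) = √(2*I*√4605 + (⅓)*(-27)) = √(2*I*√4605 - 9) = √(-9 + 2*I*√4605)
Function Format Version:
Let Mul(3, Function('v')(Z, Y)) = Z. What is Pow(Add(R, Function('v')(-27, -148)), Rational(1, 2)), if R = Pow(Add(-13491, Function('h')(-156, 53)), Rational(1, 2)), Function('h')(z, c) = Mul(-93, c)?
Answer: Pow(Add(-9, Mul(2, I, Pow(4605, Rational(1, 2)))), Rational(1, 2)) ≈ Add(7.9693, Mul(8.5152, I))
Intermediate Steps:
Function('v')(Z, Y) = Mul(Rational(1, 3), Z)
R = Mul(2, I, Pow(4605, Rational(1, 2))) (R = Pow(Add(-13491, Mul(-93, 53)), Rational(1, 2)) = Pow(Add(-13491, -4929), Rational(1, 2)) = Pow(-18420, Rational(1, 2)) = Mul(2, I, Pow(4605, Rational(1, 2))) ≈ Mul(135.72, I))
Pow(Add(R, Function('v')(-27, -148)), Rational(1, 2)) = Pow(Add(Mul(2, I, Pow(4605, Rational(1, 2))), Mul(Rational(1, 3), -27)), Rational(1, 2)) = Pow(Add(Mul(2, I, Pow(4605, Rational(1, 2))), -9), Rational(1, 2)) = Pow(Add(-9, Mul(2, I, Pow(4605, Rational(1, 2)))), Rational(1, 2))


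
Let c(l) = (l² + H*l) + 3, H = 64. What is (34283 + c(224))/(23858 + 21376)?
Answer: 7057/3231 ≈ 2.1842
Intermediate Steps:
c(l) = 3 + l² + 64*l (c(l) = (l² + 64*l) + 3 = 3 + l² + 64*l)
(34283 + c(224))/(23858 + 21376) = (34283 + (3 + 224² + 64*224))/(23858 + 21376) = (34283 + (3 + 50176 + 14336))/45234 = (34283 + 64515)*(1/45234) = 98798*(1/45234) = 7057/3231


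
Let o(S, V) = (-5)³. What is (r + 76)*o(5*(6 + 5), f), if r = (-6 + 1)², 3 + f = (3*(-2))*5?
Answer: -12625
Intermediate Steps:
f = -33 (f = -3 + (3*(-2))*5 = -3 - 6*5 = -3 - 30 = -33)
r = 25 (r = (-5)² = 25)
o(S, V) = -125
(r + 76)*o(5*(6 + 5), f) = (25 + 76)*(-125) = 101*(-125) = -12625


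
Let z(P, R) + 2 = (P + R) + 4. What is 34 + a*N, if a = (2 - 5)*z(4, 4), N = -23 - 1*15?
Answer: 1174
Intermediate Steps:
z(P, R) = 2 + P + R (z(P, R) = -2 + ((P + R) + 4) = -2 + (4 + P + R) = 2 + P + R)
N = -38 (N = -23 - 15 = -38)
a = -30 (a = (2 - 5)*(2 + 4 + 4) = -3*10 = -30)
34 + a*N = 34 - 30*(-38) = 34 + 1140 = 1174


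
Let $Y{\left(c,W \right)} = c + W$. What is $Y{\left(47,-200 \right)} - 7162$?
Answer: $-7315$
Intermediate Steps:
$Y{\left(c,W \right)} = W + c$
$Y{\left(47,-200 \right)} - 7162 = \left(-200 + 47\right) - 7162 = -153 - 7162 = -7315$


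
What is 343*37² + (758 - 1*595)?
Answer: 469730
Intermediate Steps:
343*37² + (758 - 1*595) = 343*1369 + (758 - 595) = 469567 + 163 = 469730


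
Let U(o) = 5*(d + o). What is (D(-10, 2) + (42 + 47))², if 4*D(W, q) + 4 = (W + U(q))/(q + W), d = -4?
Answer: 502681/64 ≈ 7854.4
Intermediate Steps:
U(o) = -20 + 5*o (U(o) = 5*(-4 + o) = -20 + 5*o)
D(W, q) = -1 + (-20 + W + 5*q)/(4*(W + q)) (D(W, q) = -1 + ((W + (-20 + 5*q))/(q + W))/4 = -1 + ((-20 + W + 5*q)/(W + q))/4 = -1 + (-20 + W + 5*q)/(4*(W + q)))
(D(-10, 2) + (42 + 47))² = ((-20 + 2 - 3*(-10))/(4*(-10 + 2)) + (42 + 47))² = ((¼)*(-20 + 2 + 30)/(-8) + 89)² = ((¼)*(-⅛)*12 + 89)² = (-3/8 + 89)² = (709/8)² = 502681/64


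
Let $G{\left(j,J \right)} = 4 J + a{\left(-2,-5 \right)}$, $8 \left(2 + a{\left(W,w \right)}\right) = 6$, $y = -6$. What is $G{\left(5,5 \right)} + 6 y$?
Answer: $- \frac{69}{4} \approx -17.25$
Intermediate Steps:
$a{\left(W,w \right)} = - \frac{5}{4}$ ($a{\left(W,w \right)} = -2 + \frac{1}{8} \cdot 6 = -2 + \frac{3}{4} = - \frac{5}{4}$)
$G{\left(j,J \right)} = - \frac{5}{4} + 4 J$ ($G{\left(j,J \right)} = 4 J - \frac{5}{4} = - \frac{5}{4} + 4 J$)
$G{\left(5,5 \right)} + 6 y = \left(- \frac{5}{4} + 4 \cdot 5\right) + 6 \left(-6\right) = \left(- \frac{5}{4} + 20\right) - 36 = \frac{75}{4} - 36 = - \frac{69}{4}$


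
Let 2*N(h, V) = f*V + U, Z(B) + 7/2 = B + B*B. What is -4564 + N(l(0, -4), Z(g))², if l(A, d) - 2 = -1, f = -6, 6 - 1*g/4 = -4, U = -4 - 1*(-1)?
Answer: 24113357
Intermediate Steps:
U = -3 (U = -4 + 1 = -3)
g = 40 (g = 24 - 4*(-4) = 24 + 16 = 40)
Z(B) = -7/2 + B + B² (Z(B) = -7/2 + (B + B*B) = -7/2 + (B + B²) = -7/2 + B + B²)
l(A, d) = 1 (l(A, d) = 2 - 1 = 1)
N(h, V) = -3/2 - 3*V (N(h, V) = (-6*V - 3)/2 = (-3 - 6*V)/2 = -3/2 - 3*V)
-4564 + N(l(0, -4), Z(g))² = -4564 + (-3/2 - 3*(-7/2 + 40 + 40²))² = -4564 + (-3/2 - 3*(-7/2 + 40 + 1600))² = -4564 + (-3/2 - 3*3273/2)² = -4564 + (-3/2 - 9819/2)² = -4564 + (-4911)² = -4564 + 24117921 = 24113357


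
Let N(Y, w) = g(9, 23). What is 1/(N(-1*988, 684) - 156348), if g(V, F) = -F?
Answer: -1/156371 ≈ -6.3951e-6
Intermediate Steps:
N(Y, w) = -23 (N(Y, w) = -1*23 = -23)
1/(N(-1*988, 684) - 156348) = 1/(-23 - 156348) = 1/(-156371) = -1/156371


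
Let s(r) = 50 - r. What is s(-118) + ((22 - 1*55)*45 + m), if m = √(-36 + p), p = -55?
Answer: -1317 + I*√91 ≈ -1317.0 + 9.5394*I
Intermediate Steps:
m = I*√91 (m = √(-36 - 55) = √(-91) = I*√91 ≈ 9.5394*I)
s(-118) + ((22 - 1*55)*45 + m) = (50 - 1*(-118)) + ((22 - 1*55)*45 + I*√91) = (50 + 118) + ((22 - 55)*45 + I*√91) = 168 + (-33*45 + I*√91) = 168 + (-1485 + I*√91) = -1317 + I*√91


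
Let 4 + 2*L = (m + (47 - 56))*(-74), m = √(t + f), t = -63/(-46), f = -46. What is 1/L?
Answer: 15226/7850363 + 37*I*√94438/7850363 ≈ 0.0019395 + 0.0014484*I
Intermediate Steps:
t = 63/46 (t = -63*(-1/46) = 63/46 ≈ 1.3696)
m = I*√94438/46 (m = √(63/46 - 46) = √(-2053/46) = I*√94438/46 ≈ 6.6806*I)
L = 331 - 37*I*√94438/46 (L = -2 + ((I*√94438/46 + (47 - 56))*(-74))/2 = -2 + ((I*√94438/46 - 9)*(-74))/2 = -2 + ((-9 + I*√94438/46)*(-74))/2 = -2 + (666 - 37*I*√94438/23)/2 = -2 + (333 - 37*I*√94438/46) = 331 - 37*I*√94438/46 ≈ 331.0 - 247.18*I)
1/L = 1/(331 - 37*I*√94438/46)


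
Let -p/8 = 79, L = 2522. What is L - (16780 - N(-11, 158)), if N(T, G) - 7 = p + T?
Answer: -14894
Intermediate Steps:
p = -632 (p = -8*79 = -632)
N(T, G) = -625 + T (N(T, G) = 7 + (-632 + T) = -625 + T)
L - (16780 - N(-11, 158)) = 2522 - (16780 - (-625 - 11)) = 2522 - (16780 - 1*(-636)) = 2522 - (16780 + 636) = 2522 - 1*17416 = 2522 - 17416 = -14894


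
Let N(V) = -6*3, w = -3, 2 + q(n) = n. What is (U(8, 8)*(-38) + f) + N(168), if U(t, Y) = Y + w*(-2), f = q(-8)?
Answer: -560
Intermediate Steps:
q(n) = -2 + n
f = -10 (f = -2 - 8 = -10)
N(V) = -18
U(t, Y) = 6 + Y (U(t, Y) = Y - 3*(-2) = Y + 6 = 6 + Y)
(U(8, 8)*(-38) + f) + N(168) = ((6 + 8)*(-38) - 10) - 18 = (14*(-38) - 10) - 18 = (-532 - 10) - 18 = -542 - 18 = -560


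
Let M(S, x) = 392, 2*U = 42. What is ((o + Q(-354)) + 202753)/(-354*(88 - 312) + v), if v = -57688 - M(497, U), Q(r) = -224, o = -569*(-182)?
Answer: 102029/7072 ≈ 14.427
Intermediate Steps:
U = 21 (U = (½)*42 = 21)
o = 103558
v = -58080 (v = -57688 - 1*392 = -57688 - 392 = -58080)
((o + Q(-354)) + 202753)/(-354*(88 - 312) + v) = ((103558 - 224) + 202753)/(-354*(88 - 312) - 58080) = (103334 + 202753)/(-354*(-224) - 58080) = 306087/(79296 - 58080) = 306087/21216 = 306087*(1/21216) = 102029/7072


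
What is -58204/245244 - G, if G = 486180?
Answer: -29808196531/61311 ≈ -4.8618e+5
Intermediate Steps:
-58204/245244 - G = -58204/245244 - 1*486180 = -58204*1/245244 - 486180 = -14551/61311 - 486180 = -29808196531/61311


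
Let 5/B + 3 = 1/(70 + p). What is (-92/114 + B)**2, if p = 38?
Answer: 5769604/938961 ≈ 6.1447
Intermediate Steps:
B = -540/323 (B = 5/(-3 + 1/(70 + 38)) = 5/(-3 + 1/108) = 5/(-323/108) = 5*(-108/323) = -540/323 ≈ -1.6718)
(-92/114 + B)**2 = (-92/114 - 540/323)**2 = (-92*1/114 - 540/323)**2 = (-46/57 - 540/323)**2 = (-2402/969)**2 = 5769604/938961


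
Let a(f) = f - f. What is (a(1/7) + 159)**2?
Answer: 25281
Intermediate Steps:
a(f) = 0
(a(1/7) + 159)**2 = (0 + 159)**2 = 159**2 = 25281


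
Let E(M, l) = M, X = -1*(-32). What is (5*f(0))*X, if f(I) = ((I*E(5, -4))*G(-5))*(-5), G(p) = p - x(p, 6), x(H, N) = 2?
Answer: 0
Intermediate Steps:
X = 32
G(p) = -2 + p (G(p) = p - 1*2 = p - 2 = -2 + p)
f(I) = 175*I (f(I) = ((I*5)*(-2 - 5))*(-5) = ((5*I)*(-7))*(-5) = -35*I*(-5) = 175*I)
(5*f(0))*X = (5*(175*0))*32 = (5*0)*32 = 0*32 = 0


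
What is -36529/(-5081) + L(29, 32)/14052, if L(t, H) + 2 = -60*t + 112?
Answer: 252511739/35699106 ≈ 7.0733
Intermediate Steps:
L(t, H) = 110 - 60*t (L(t, H) = -2 + (-60*t + 112) = -2 + (112 - 60*t) = 110 - 60*t)
-36529/(-5081) + L(29, 32)/14052 = -36529/(-5081) + (110 - 60*29)/14052 = -36529*(-1/5081) + (110 - 1740)*(1/14052) = 36529/5081 - 1630*1/14052 = 36529/5081 - 815/7026 = 252511739/35699106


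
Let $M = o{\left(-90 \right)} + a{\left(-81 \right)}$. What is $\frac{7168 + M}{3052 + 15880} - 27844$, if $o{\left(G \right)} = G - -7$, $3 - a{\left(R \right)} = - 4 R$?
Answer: $- \frac{131783961}{4733} \approx -27844.0$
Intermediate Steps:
$a{\left(R \right)} = 3 + 4 R$ ($a{\left(R \right)} = 3 - - 4 R = 3 + 4 R$)
$o{\left(G \right)} = 7 + G$ ($o{\left(G \right)} = G + 7 = 7 + G$)
$M = -404$ ($M = \left(7 - 90\right) + \left(3 + 4 \left(-81\right)\right) = -83 + \left(3 - 324\right) = -83 - 321 = -404$)
$\frac{7168 + M}{3052 + 15880} - 27844 = \frac{7168 - 404}{3052 + 15880} - 27844 = \frac{6764}{18932} - 27844 = 6764 \cdot \frac{1}{18932} - 27844 = \frac{1691}{4733} - 27844 = - \frac{131783961}{4733}$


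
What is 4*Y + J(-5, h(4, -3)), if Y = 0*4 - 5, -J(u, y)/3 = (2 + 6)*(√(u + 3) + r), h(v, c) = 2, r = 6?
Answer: -164 - 24*I*√2 ≈ -164.0 - 33.941*I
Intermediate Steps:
J(u, y) = -144 - 24*√(3 + u) (J(u, y) = -3*(2 + 6)*(√(u + 3) + 6) = -24*(√(3 + u) + 6) = -24*(6 + √(3 + u)) = -3*(48 + 8*√(3 + u)) = -144 - 24*√(3 + u))
Y = -5 (Y = 0 - 5 = -5)
4*Y + J(-5, h(4, -3)) = 4*(-5) + (-144 - 24*√(3 - 5)) = -20 + (-144 - 24*I*√2) = -164 - 24*I*√2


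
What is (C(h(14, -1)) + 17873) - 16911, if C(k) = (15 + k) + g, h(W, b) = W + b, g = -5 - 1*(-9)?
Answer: 994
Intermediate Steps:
g = 4 (g = -5 + 9 = 4)
C(k) = 19 + k (C(k) = (15 + k) + 4 = 19 + k)
(C(h(14, -1)) + 17873) - 16911 = ((19 + (14 - 1)) + 17873) - 16911 = ((19 + 13) + 17873) - 16911 = (32 + 17873) - 16911 = 17905 - 16911 = 994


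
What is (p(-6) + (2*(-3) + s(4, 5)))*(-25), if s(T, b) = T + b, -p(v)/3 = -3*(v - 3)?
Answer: 1950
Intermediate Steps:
p(v) = -27 + 9*v (p(v) = -(-9)*(v - 3) = -(-9)*(-3 + v) = -3*(9 - 3*v) = -27 + 9*v)
(p(-6) + (2*(-3) + s(4, 5)))*(-25) = ((-27 + 9*(-6)) + (2*(-3) + (4 + 5)))*(-25) = ((-27 - 54) + (-6 + 9))*(-25) = (-81 + 3)*(-25) = -78*(-25) = 1950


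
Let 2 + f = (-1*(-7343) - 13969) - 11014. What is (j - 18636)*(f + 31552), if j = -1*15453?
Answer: -474177990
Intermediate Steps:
f = -17642 (f = -2 + ((-1*(-7343) - 13969) - 11014) = -2 + ((7343 - 13969) - 11014) = -2 + (-6626 - 11014) = -2 - 17640 = -17642)
j = -15453
(j - 18636)*(f + 31552) = (-15453 - 18636)*(-17642 + 31552) = -34089*13910 = -474177990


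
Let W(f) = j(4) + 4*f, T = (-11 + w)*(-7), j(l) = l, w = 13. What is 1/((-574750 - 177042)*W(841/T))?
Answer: 7/1243463968 ≈ 5.6294e-9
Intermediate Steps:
T = -14 (T = (-11 + 13)*(-7) = 2*(-7) = -14)
W(f) = 4 + 4*f
1/((-574750 - 177042)*W(841/T)) = 1/((-574750 - 177042)*(4 + 4*(841/(-14)))) = 1/((-751792)*(4 + 4*(841*(-1/14)))) = -1/(751792*(4 + 4*(-841/14))) = -1/(751792*(4 - 1682/7)) = -1/(751792*(-1654/7)) = -1/751792*(-7/1654) = 7/1243463968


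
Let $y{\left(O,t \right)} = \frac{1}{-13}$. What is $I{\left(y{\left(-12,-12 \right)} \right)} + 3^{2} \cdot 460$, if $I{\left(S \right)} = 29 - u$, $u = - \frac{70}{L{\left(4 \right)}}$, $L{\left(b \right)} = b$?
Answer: $\frac{8373}{2} \approx 4186.5$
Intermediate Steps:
$y{\left(O,t \right)} = - \frac{1}{13}$
$u = - \frac{35}{2}$ ($u = - \frac{70}{4} = \left(-70\right) \frac{1}{4} = - \frac{35}{2} \approx -17.5$)
$I{\left(S \right)} = \frac{93}{2}$ ($I{\left(S \right)} = 29 - - \frac{35}{2} = 29 + \frac{35}{2} = \frac{93}{2}$)
$I{\left(y{\left(-12,-12 \right)} \right)} + 3^{2} \cdot 460 = \frac{93}{2} + 3^{2} \cdot 460 = \frac{93}{2} + 9 \cdot 460 = \frac{93}{2} + 4140 = \frac{8373}{2}$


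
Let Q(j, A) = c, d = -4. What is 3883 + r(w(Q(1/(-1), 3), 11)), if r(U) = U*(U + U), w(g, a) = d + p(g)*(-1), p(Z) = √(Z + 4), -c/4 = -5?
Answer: 3963 + 32*√6 ≈ 4041.4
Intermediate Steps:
c = 20 (c = -4*(-5) = 20)
p(Z) = √(4 + Z)
Q(j, A) = 20
w(g, a) = -4 - √(4 + g) (w(g, a) = -4 + √(4 + g)*(-1) = -4 - √(4 + g))
r(U) = 2*U² (r(U) = U*(2*U) = 2*U²)
3883 + r(w(Q(1/(-1), 3), 11)) = 3883 + 2*(-4 - √(4 + 20))² = 3883 + 2*(-4 - √24)² = 3883 + 2*(-4 - 2*√6)²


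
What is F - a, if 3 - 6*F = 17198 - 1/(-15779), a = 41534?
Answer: -2101754911/47337 ≈ -44400.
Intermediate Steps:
F = -135659953/47337 (F = ½ - (17198 - 1/(-15779))/6 = ½ - (17198 - 1*(-1/15779))/6 = ½ - (17198 + 1/15779)/6 = ½ - ⅙*271367243/15779 = ½ - 271367243/94674 = -135659953/47337 ≈ -2865.8)
F - a = -135659953/47337 - 1*41534 = -135659953/47337 - 41534 = -2101754911/47337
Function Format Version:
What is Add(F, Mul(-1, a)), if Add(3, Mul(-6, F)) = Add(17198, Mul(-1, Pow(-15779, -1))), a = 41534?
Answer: Rational(-2101754911, 47337) ≈ -44400.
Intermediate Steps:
F = Rational(-135659953, 47337) (F = Add(Rational(1, 2), Mul(Rational(-1, 6), Add(17198, Mul(-1, Pow(-15779, -1))))) = Add(Rational(1, 2), Mul(Rational(-1, 6), Add(17198, Mul(-1, Rational(-1, 15779))))) = Add(Rational(1, 2), Mul(Rational(-1, 6), Add(17198, Rational(1, 15779)))) = Add(Rational(1, 2), Mul(Rational(-1, 6), Rational(271367243, 15779))) = Add(Rational(1, 2), Rational(-271367243, 94674)) = Rational(-135659953, 47337) ≈ -2865.8)
Add(F, Mul(-1, a)) = Add(Rational(-135659953, 47337), Mul(-1, 41534)) = Add(Rational(-135659953, 47337), -41534) = Rational(-2101754911, 47337)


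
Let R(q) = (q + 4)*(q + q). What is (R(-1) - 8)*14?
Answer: -196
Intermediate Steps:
R(q) = 2*q*(4 + q) (R(q) = (4 + q)*(2*q) = 2*q*(4 + q))
(R(-1) - 8)*14 = (2*(-1)*(4 - 1) - 8)*14 = (2*(-1)*3 - 8)*14 = (-6 - 8)*14 = -14*14 = -196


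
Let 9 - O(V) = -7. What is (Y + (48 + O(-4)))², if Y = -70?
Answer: 36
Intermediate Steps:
O(V) = 16 (O(V) = 9 - 1*(-7) = 9 + 7 = 16)
(Y + (48 + O(-4)))² = (-70 + (48 + 16))² = (-70 + 64)² = (-6)² = 36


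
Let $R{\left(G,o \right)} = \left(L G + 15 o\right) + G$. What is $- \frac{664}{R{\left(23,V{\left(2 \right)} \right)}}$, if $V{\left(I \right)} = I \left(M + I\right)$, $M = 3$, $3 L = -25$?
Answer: $\frac{249}{7} \approx 35.571$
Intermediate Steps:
$L = - \frac{25}{3}$ ($L = \frac{1}{3} \left(-25\right) = - \frac{25}{3} \approx -8.3333$)
$V{\left(I \right)} = I \left(3 + I\right)$
$R{\left(G,o \right)} = 15 o - \frac{22 G}{3}$ ($R{\left(G,o \right)} = \left(- \frac{25 G}{3} + 15 o\right) + G = \left(15 o - \frac{25 G}{3}\right) + G = 15 o - \frac{22 G}{3}$)
$- \frac{664}{R{\left(23,V{\left(2 \right)} \right)}} = - \frac{664}{15 \cdot 2 \left(3 + 2\right) - \frac{506}{3}} = - \frac{664}{15 \cdot 2 \cdot 5 - \frac{506}{3}} = - \frac{664}{15 \cdot 10 - \frac{506}{3}} = - \frac{664}{150 - \frac{506}{3}} = - \frac{664}{- \frac{56}{3}} = \left(-664\right) \left(- \frac{3}{56}\right) = \frac{249}{7}$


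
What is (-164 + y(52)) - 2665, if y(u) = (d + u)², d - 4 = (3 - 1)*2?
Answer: 771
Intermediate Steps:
d = 8 (d = 4 + (3 - 1)*2 = 4 + 2*2 = 4 + 4 = 8)
y(u) = (8 + u)²
(-164 + y(52)) - 2665 = (-164 + (8 + 52)²) - 2665 = (-164 + 60²) - 2665 = (-164 + 3600) - 2665 = 3436 - 2665 = 771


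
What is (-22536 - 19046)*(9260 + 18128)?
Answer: -1138847816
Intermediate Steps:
(-22536 - 19046)*(9260 + 18128) = -41582*27388 = -1138847816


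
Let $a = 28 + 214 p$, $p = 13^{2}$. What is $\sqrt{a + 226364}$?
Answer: $43 \sqrt{142} \approx 512.4$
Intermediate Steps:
$p = 169$
$a = 36194$ ($a = 28 + 214 \cdot 169 = 28 + 36166 = 36194$)
$\sqrt{a + 226364} = \sqrt{36194 + 226364} = \sqrt{262558} = 43 \sqrt{142}$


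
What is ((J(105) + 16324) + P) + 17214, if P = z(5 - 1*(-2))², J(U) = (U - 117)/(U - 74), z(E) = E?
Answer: 1041185/31 ≈ 33587.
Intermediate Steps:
J(U) = (-117 + U)/(-74 + U)
P = 49 (P = (5 - 1*(-2))² = (5 + 2)² = 7² = 49)
((J(105) + 16324) + P) + 17214 = (((-117 + 105)/(-74 + 105) + 16324) + 49) + 17214 = ((-12/31 + 16324) + 49) + 17214 = (506032/31 + 49) + 17214 = 507551/31 + 17214 = 1041185/31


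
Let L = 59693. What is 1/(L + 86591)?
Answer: 1/146284 ≈ 6.8360e-6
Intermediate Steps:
1/(L + 86591) = 1/(59693 + 86591) = 1/146284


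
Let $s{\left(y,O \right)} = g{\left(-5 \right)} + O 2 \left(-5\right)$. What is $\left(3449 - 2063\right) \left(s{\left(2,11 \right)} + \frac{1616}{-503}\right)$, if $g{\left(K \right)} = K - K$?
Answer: $- \frac{78927156}{503} \approx -1.5691 \cdot 10^{5}$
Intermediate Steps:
$g{\left(K \right)} = 0$
$s{\left(y,O \right)} = - 10 O$ ($s{\left(y,O \right)} = 0 + O 2 \left(-5\right) = 0 + 2 O \left(-5\right) = 0 - 10 O = - 10 O$)
$\left(3449 - 2063\right) \left(s{\left(2,11 \right)} + \frac{1616}{-503}\right) = \left(3449 - 2063\right) \left(\left(-10\right) 11 + \frac{1616}{-503}\right) = 1386 \left(-110 + 1616 \left(- \frac{1}{503}\right)\right) = 1386 \left(-110 - \frac{1616}{503}\right) = 1386 \left(- \frac{56946}{503}\right) = - \frac{78927156}{503}$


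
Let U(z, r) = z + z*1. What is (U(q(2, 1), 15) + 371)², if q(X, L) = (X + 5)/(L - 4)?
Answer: 1207801/9 ≈ 1.3420e+5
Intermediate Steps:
q(X, L) = (5 + X)/(-4 + L)
U(z, r) = 2*z (U(z, r) = z + z = 2*z)
(U(q(2, 1), 15) + 371)² = (2*((5 + 2)/(-4 + 1)) + 371)² = (2*(7/(-3)) + 371)² = (2*(-⅓*7) + 371)² = (2*(-7/3) + 371)² = (-14/3 + 371)² = (1099/3)² = 1207801/9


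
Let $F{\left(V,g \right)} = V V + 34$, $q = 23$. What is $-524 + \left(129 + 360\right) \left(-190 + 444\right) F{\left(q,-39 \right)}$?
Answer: $69927454$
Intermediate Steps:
$F{\left(V,g \right)} = 34 + V^{2}$ ($F{\left(V,g \right)} = V^{2} + 34 = 34 + V^{2}$)
$-524 + \left(129 + 360\right) \left(-190 + 444\right) F{\left(q,-39 \right)} = -524 + \left(129 + 360\right) \left(-190 + 444\right) \left(34 + 23^{2}\right) = -524 + 489 \cdot 254 \left(34 + 529\right) = -524 + 124206 \cdot 563 = -524 + 69927978 = 69927454$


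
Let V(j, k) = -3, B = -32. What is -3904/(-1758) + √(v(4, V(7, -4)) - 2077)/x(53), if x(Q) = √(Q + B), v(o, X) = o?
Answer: 1952/879 + I*√4837/7 ≈ 2.2207 + 9.9355*I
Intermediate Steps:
x(Q) = √(-32 + Q) (x(Q) = √(Q - 32) = √(-32 + Q))
-3904/(-1758) + √(v(4, V(7, -4)) - 2077)/x(53) = -3904/(-1758) + √(4 - 2077)/(√(-32 + 53)) = -3904*(-1/1758) + √(-2073)/(√21) = 1952/879 + (I*√2073)*(√21/21) = 1952/879 + I*√4837/7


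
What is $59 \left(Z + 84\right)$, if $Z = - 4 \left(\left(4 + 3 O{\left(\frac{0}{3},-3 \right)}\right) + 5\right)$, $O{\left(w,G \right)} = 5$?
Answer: $-708$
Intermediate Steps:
$Z = -96$ ($Z = - 4 \left(\left(4 + 3 \cdot 5\right) + 5\right) = - 4 \left(\left(4 + 15\right) + 5\right) = - 4 \left(19 + 5\right) = \left(-4\right) 24 = -96$)
$59 \left(Z + 84\right) = 59 \left(-96 + 84\right) = 59 \left(-12\right) = -708$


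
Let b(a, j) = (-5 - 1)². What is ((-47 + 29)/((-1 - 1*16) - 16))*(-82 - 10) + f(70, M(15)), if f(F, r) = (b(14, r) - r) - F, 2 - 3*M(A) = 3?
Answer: -2767/33 ≈ -83.849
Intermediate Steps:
b(a, j) = 36 (b(a, j) = (-6)² = 36)
M(A) = -⅓ (M(A) = ⅔ - ⅓*3 = ⅔ - 1 = -⅓)
f(F, r) = 36 - F - r (f(F, r) = (36 - r) - F = 36 - F - r)
((-47 + 29)/((-1 - 1*16) - 16))*(-82 - 10) + f(70, M(15)) = ((-47 + 29)/((-1 - 1*16) - 16))*(-82 - 10) + (36 - 1*70 - 1*(-⅓)) = -18/((-1 - 16) - 16)*(-92) + (36 - 70 + ⅓) = -18/(-17 - 16)*(-92) - 101/3 = -18/(-33)*(-92) - 101/3 = -18*(-1/33)*(-92) - 101/3 = (6/11)*(-92) - 101/3 = -552/11 - 101/3 = -2767/33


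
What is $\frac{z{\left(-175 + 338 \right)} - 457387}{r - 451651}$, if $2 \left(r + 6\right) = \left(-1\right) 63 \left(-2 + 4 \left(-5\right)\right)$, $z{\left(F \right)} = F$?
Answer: $\frac{114306}{112741} \approx 1.0139$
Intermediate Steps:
$r = 687$ ($r = -6 + \frac{\left(-1\right) 63 \left(-2 + 4 \left(-5\right)\right)}{2} = -6 + \frac{\left(-63\right) \left(-2 - 20\right)}{2} = -6 + \frac{\left(-63\right) \left(-22\right)}{2} = -6 + \frac{1}{2} \cdot 1386 = -6 + 693 = 687$)
$\frac{z{\left(-175 + 338 \right)} - 457387}{r - 451651} = \frac{\left(-175 + 338\right) - 457387}{687 - 451651} = \frac{163 - 457387}{-450964} = \left(-457224\right) \left(- \frac{1}{450964}\right) = \frac{114306}{112741}$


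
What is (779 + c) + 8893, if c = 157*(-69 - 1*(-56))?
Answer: 7631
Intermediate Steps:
c = -2041 (c = 157*(-69 + 56) = 157*(-13) = -2041)
(779 + c) + 8893 = (779 - 2041) + 8893 = -1262 + 8893 = 7631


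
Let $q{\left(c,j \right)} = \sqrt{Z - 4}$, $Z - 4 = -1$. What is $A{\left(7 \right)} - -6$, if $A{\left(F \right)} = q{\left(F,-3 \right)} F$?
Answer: $6 + 7 i \approx 6.0 + 7.0 i$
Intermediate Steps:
$Z = 3$ ($Z = 4 - 1 = 3$)
$q{\left(c,j \right)} = i$ ($q{\left(c,j \right)} = \sqrt{3 - 4} = \sqrt{-1} = i$)
$A{\left(F \right)} = i F$
$A{\left(7 \right)} - -6 = i 7 - -6 = 7 i + 6 = 6 + 7 i$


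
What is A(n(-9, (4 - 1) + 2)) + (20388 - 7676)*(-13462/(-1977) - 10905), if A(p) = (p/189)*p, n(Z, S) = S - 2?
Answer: -639074871591/4613 ≈ -1.3854e+8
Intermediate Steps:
n(Z, S) = -2 + S
A(p) = p²/189 (A(p) = (p*(1/189))*p = (p/189)*p = p²/189)
A(n(-9, (4 - 1) + 2)) + (20388 - 7676)*(-13462/(-1977) - 10905) = (-2 + ((4 - 1) + 2))²/189 + (20388 - 7676)*(-13462/(-1977) - 10905) = (-2 + (3 + 2))²/189 + 12712*(-13462*(-1/1977) - 10905) = (-2 + 5)²/189 + 12712*(13462/1977 - 10905) = (1/189)*3² + 12712*(-21545723/1977) = (1/189)*9 - 273889230776/1977 = 1/21 - 273889230776/1977 = -639074871591/4613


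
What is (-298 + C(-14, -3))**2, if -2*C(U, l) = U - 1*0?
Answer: 84681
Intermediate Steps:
C(U, l) = -U/2 (C(U, l) = -(U - 1*0)/2 = -(U + 0)/2 = -U/2)
(-298 + C(-14, -3))**2 = (-298 - 1/2*(-14))**2 = (-298 + 7)**2 = (-291)**2 = 84681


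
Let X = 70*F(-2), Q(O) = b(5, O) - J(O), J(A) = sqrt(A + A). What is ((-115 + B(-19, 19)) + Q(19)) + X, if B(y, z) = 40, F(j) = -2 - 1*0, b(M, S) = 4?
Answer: -211 - sqrt(38) ≈ -217.16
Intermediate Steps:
J(A) = sqrt(2)*sqrt(A) (J(A) = sqrt(2*A) = sqrt(2)*sqrt(A))
F(j) = -2 (F(j) = -2 + 0 = -2)
Q(O) = 4 - sqrt(2)*sqrt(O)
X = -140 (X = 70*(-2) = -140)
((-115 + B(-19, 19)) + Q(19)) + X = ((-115 + 40) + (4 - sqrt(2)*sqrt(19))) - 140 = (-75 + (4 - sqrt(38))) - 140 = (-71 - sqrt(38)) - 140 = -211 - sqrt(38)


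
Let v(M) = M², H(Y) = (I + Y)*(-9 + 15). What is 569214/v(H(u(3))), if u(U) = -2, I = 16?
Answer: 31623/392 ≈ 80.671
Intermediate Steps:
H(Y) = 96 + 6*Y (H(Y) = (16 + Y)*(-9 + 15) = (16 + Y)*6 = 96 + 6*Y)
569214/v(H(u(3))) = 569214/((96 + 6*(-2))²) = 569214/((96 - 12)²) = 569214/(84²) = 569214/7056 = 569214*(1/7056) = 31623/392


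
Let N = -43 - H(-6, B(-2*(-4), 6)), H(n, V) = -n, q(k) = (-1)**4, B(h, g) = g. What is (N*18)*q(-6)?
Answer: -882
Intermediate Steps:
q(k) = 1
N = -49 (N = -43 - (-1)*(-6) = -43 - 1*6 = -43 - 6 = -49)
(N*18)*q(-6) = -49*18*1 = -882*1 = -882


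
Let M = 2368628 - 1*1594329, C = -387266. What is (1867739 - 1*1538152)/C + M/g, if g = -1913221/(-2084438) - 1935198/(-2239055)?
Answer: 48258404923961094403003/111073327815814166 ≈ 4.3447e+5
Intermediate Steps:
g = 8317607294879/4667171326090 (g = -1913221*(-1/2084438) - 1935198*(-1/2239055) = 1913221/2084438 + 1935198/2239055 = 8317607294879/4667171326090 ≈ 1.7822)
M = 774299 (M = 2368628 - 1594329 = 774299)
(1867739 - 1*1538152)/C + M/g = (1867739 - 1*1538152)/(-387266) + 774299/(8317607294879/4667171326090) = (1867739 - 1538152)*(-1/387266) + 774299*(4667171326090/8317607294879) = 329587*(-1/387266) + 3613786090620160910/8317607294879 = -329587/387266 + 3613786090620160910/8317607294879 = 48258404923961094403003/111073327815814166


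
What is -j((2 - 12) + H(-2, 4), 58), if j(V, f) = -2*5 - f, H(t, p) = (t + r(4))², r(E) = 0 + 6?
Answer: 68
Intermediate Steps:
r(E) = 6
H(t, p) = (6 + t)² (H(t, p) = (t + 6)² = (6 + t)²)
j(V, f) = -10 - f
-j((2 - 12) + H(-2, 4), 58) = -(-10 - 1*58) = -(-10 - 58) = -1*(-68) = 68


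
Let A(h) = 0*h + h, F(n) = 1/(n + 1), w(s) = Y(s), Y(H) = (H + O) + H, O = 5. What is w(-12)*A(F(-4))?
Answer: 19/3 ≈ 6.3333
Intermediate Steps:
Y(H) = 5 + 2*H (Y(H) = (H + 5) + H = (5 + H) + H = 5 + 2*H)
w(s) = 5 + 2*s
F(n) = 1/(1 + n)
A(h) = h (A(h) = 0 + h = h)
w(-12)*A(F(-4)) = (5 + 2*(-12))/(1 - 4) = (5 - 24)/(-3) = -19*(-⅓) = 19/3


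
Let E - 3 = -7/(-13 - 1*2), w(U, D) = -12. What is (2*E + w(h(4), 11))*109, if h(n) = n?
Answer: -8284/15 ≈ -552.27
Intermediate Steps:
E = 52/15 (E = 3 - 7/(-13 - 1*2) = 3 - 7/(-13 - 2) = 3 - 7/(-15) = 3 - 7*(-1/15) = 3 + 7/15 = 52/15 ≈ 3.4667)
(2*E + w(h(4), 11))*109 = (2*(52/15) - 12)*109 = (104/15 - 12)*109 = -76/15*109 = -8284/15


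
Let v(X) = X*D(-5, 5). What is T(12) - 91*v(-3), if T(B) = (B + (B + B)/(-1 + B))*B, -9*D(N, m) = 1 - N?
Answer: -130/11 ≈ -11.818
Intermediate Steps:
D(N, m) = -1/9 + N/9 (D(N, m) = -(1 - N)/9 = -1/9 + N/9)
v(X) = -2*X/3 (v(X) = X*(-1/9 + (1/9)*(-5)) = X*(-1/9 - 5/9) = X*(-2/3) = -2*X/3)
T(B) = B*(B + 2*B/(-1 + B)) (T(B) = (B + (2*B)/(-1 + B))*B = (B + 2*B/(-1 + B))*B = B*(B + 2*B/(-1 + B)))
T(12) - 91*v(-3) = 12**2*(1 + 12)/(-1 + 12) - (-182)*(-3)/3 = 144*13/11 - 91*2 = 144*(1/11)*13 - 182 = 1872/11 - 182 = -130/11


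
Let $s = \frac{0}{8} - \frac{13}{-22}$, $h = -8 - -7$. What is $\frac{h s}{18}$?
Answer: $- \frac{13}{396} \approx -0.032828$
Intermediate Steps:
$h = -1$ ($h = -8 + 7 = -1$)
$s = \frac{13}{22}$ ($s = 0 \cdot \frac{1}{8} - - \frac{13}{22} = 0 + \frac{13}{22} = \frac{13}{22} \approx 0.59091$)
$\frac{h s}{18} = \frac{\left(-1\right) \frac{13}{22}}{18} = \left(- \frac{13}{22}\right) \frac{1}{18} = - \frac{13}{396}$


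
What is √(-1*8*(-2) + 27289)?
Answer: √27305 ≈ 165.24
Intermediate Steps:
√(-1*8*(-2) + 27289) = √(-8*(-2) + 27289) = √(16 + 27289) = √27305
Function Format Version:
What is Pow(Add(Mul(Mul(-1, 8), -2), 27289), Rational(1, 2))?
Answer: Pow(27305, Rational(1, 2)) ≈ 165.24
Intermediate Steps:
Pow(Add(Mul(Mul(-1, 8), -2), 27289), Rational(1, 2)) = Pow(Add(Mul(-8, -2), 27289), Rational(1, 2)) = Pow(Add(16, 27289), Rational(1, 2)) = Pow(27305, Rational(1, 2))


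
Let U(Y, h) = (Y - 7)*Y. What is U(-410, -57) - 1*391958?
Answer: -220988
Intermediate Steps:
U(Y, h) = Y*(-7 + Y) (U(Y, h) = (-7 + Y)*Y = Y*(-7 + Y))
U(-410, -57) - 1*391958 = -410*(-7 - 410) - 1*391958 = -410*(-417) - 391958 = 170970 - 391958 = -220988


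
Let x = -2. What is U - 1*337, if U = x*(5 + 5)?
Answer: -357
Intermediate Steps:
U = -20 (U = -2*(5 + 5) = -2*10 = -20)
U - 1*337 = -20 - 1*337 = -20 - 337 = -357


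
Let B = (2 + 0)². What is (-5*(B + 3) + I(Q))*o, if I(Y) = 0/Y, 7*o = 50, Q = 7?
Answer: -250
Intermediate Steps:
o = 50/7 (o = (⅐)*50 = 50/7 ≈ 7.1429)
I(Y) = 0
B = 4 (B = 2² = 4)
(-5*(B + 3) + I(Q))*o = (-5*(4 + 3) + 0)*(50/7) = (-5*7 + 0)*(50/7) = (-35 + 0)*(50/7) = -35*50/7 = -250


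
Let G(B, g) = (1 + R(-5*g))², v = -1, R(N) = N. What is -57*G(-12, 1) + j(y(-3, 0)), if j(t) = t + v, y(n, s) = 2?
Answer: -911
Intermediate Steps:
G(B, g) = (1 - 5*g)²
j(t) = -1 + t (j(t) = t - 1 = -1 + t)
-57*G(-12, 1) + j(y(-3, 0)) = -57*(-1 + 5*1)² + (-1 + 2) = -57*(-1 + 5)² + 1 = -57*4² + 1 = -57*16 + 1 = -912 + 1 = -911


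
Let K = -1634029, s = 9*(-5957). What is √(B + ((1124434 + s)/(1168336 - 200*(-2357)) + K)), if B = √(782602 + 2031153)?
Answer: √(-22415652132805418 + 13718031376*√2813755)/117124 ≈ 1277.6*I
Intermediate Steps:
B = √2813755 ≈ 1677.4
s = -53613
√(B + ((1124434 + s)/(1168336 - 200*(-2357)) + K)) = √(√2813755 + ((1124434 - 53613)/(1168336 - 200*(-2357)) - 1634029)) = √(√2813755 + (1070821/(1168336 + 471400) - 1634029)) = √(√2813755 + (1070821/1639736 - 1634029)) = √(√2813755 - 2679375105523/1639736) = √(-2679375105523/1639736 + √2813755)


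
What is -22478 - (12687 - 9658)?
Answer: -25507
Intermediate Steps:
-22478 - (12687 - 9658) = -22478 - 1*3029 = -22478 - 3029 = -25507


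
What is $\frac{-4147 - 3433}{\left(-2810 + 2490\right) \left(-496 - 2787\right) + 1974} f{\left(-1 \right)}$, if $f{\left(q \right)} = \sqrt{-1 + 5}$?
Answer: $- \frac{7580}{526267} \approx -0.014403$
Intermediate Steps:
$f{\left(q \right)} = 2$ ($f{\left(q \right)} = \sqrt{4} = 2$)
$\frac{-4147 - 3433}{\left(-2810 + 2490\right) \left(-496 - 2787\right) + 1974} f{\left(-1 \right)} = \frac{-4147 - 3433}{\left(-2810 + 2490\right) \left(-496 - 2787\right) + 1974} \cdot 2 = - \frac{7580}{\left(-320\right) \left(-3283\right) + 1974} \cdot 2 = - \frac{7580}{1050560 + 1974} \cdot 2 = - \frac{7580}{1052534} \cdot 2 = \left(-7580\right) \frac{1}{1052534} \cdot 2 = \left(- \frac{3790}{526267}\right) 2 = - \frac{7580}{526267}$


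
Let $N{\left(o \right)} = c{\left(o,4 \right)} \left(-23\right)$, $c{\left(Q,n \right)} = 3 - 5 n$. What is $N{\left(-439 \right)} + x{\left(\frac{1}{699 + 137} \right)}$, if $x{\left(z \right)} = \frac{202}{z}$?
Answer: $169263$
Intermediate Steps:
$N{\left(o \right)} = 391$ ($N{\left(o \right)} = \left(3 - 20\right) \left(-23\right) = \left(-17\right) \left(-23\right) = 391$)
$N{\left(-439 \right)} + x{\left(\frac{1}{699 + 137} \right)} = 391 + \frac{202}{\frac{1}{699 + 137}} = 391 + \frac{202}{\frac{1}{836}} = 391 + 202 \frac{1}{\frac{1}{836}} = 391 + 202 \cdot 836 = 391 + 168872 = 169263$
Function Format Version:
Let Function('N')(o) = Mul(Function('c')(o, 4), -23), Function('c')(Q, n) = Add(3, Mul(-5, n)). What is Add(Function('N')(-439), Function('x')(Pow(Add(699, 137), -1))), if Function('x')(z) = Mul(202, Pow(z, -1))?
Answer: 169263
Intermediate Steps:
Function('N')(o) = 391 (Function('N')(o) = Mul(Add(3, Mul(-5, 4)), -23) = Mul(Add(3, -20), -23) = Mul(-17, -23) = 391)
Add(Function('N')(-439), Function('x')(Pow(Add(699, 137), -1))) = Add(391, Mul(202, Pow(Pow(Add(699, 137), -1), -1))) = Add(391, Mul(202, Pow(Pow(836, -1), -1))) = Add(391, Mul(202, Pow(Rational(1, 836), -1))) = Add(391, Mul(202, 836)) = Add(391, 168872) = 169263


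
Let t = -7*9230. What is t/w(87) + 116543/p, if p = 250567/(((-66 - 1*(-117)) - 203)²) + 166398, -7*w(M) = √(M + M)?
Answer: 2692609472/3844709959 + 226135*√174/87 ≈ 34287.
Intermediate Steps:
w(M) = -√2*√M/7 (w(M) = -√(M + M)/7 = -√2*√M/7)
p = 3844709959/23104 (p = 250567/(((-66 + 117) - 203)²) + 166398 = 250567/((51 - 203)²) + 166398 = 250567/((-152)²) + 166398 = 250567/23104 + 166398 = 3844709959/23104 ≈ 1.6641e+5)
t = -64610
t/w(87) + 116543/p = -64610*(-7*√174/174) + 116543/(3844709959/23104) = -64610*(-7*√174/174) + 116543*(23104/3844709959) = -(-226135)*√174/87 + 2692609472/3844709959 = 226135*√174/87 + 2692609472/3844709959 = 2692609472/3844709959 + 226135*√174/87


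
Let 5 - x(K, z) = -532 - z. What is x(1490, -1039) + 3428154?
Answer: 3427652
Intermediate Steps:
x(K, z) = 537 + z (x(K, z) = 5 - (-532 - z) = 5 + (532 + z) = 537 + z)
x(1490, -1039) + 3428154 = (537 - 1039) + 3428154 = -502 + 3428154 = 3427652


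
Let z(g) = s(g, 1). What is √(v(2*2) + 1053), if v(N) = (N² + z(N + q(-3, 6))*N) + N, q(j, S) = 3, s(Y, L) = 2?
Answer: √1081 ≈ 32.879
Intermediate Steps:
z(g) = 2
v(N) = N² + 3*N (v(N) = (N² + 2*N) + N = N² + 3*N)
√(v(2*2) + 1053) = √((2*2)*(3 + 2*2) + 1053) = √(4*(3 + 4) + 1053) = √(4*7 + 1053) = √(28 + 1053) = √1081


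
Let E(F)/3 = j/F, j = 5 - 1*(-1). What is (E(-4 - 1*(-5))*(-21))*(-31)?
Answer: 11718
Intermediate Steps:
j = 6 (j = 5 + 1 = 6)
E(F) = 18/F (E(F) = 3*(6/F) = 18/F)
(E(-4 - 1*(-5))*(-21))*(-31) = ((18/(-4 - 1*(-5)))*(-21))*(-31) = ((18/(-4 + 5))*(-21))*(-31) = ((18/1)*(-21))*(-31) = ((18*1)*(-21))*(-31) = (18*(-21))*(-31) = -378*(-31) = 11718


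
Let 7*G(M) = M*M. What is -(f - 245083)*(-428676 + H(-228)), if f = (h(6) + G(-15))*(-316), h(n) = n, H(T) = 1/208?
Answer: -22927443123353/208 ≈ -1.1023e+11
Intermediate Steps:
H(T) = 1/208
G(M) = M²/7 (G(M) = (M*M)/7 = M²/7)
f = -84372/7 (f = (6 + (⅐)*(-15)²)*(-316) = (6 + (⅐)*225)*(-316) = (6 + 225/7)*(-316) = (267/7)*(-316) = -84372/7 ≈ -12053.)
-(f - 245083)*(-428676 + H(-228)) = -(-84372/7 - 245083)*(-428676 + 1/208) = -(-1799953)*(-89164607)/(7*208) = -1*22927443123353/208 = -22927443123353/208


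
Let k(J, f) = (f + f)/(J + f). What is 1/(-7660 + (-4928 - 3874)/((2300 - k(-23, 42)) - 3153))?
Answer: -16291/124621822 ≈ -0.00013072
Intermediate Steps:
k(J, f) = 2*f/(J + f) (k(J, f) = (2*f)/(J + f) = 2*f/(J + f))
1/(-7660 + (-4928 - 3874)/((2300 - k(-23, 42)) - 3153)) = 1/(-7660 + (-4928 - 3874)/((2300 - 2*42/(-23 + 42)) - 3153)) = 1/(-7660 - 8802/((2300 - 2*42/19) - 3153)) = 1/(-7660 - 8802/((2300 - 1*84/19) - 3153)) = 1/(-7660 - 8802/((2300 - 84/19) - 3153)) = 1/(-7660 - 8802/(43616/19 - 3153)) = 1/(-7660 - 8802/(-16291/19)) = 1/(-7660 - 8802*(-19/16291)) = 1/(-7660 + 167238/16291) = 1/(-124621822/16291) = -16291/124621822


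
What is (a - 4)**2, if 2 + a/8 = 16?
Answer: 11664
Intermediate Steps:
a = 112 (a = -16 + 8*16 = -16 + 128 = 112)
(a - 4)**2 = (112 - 4)**2 = 108**2 = 11664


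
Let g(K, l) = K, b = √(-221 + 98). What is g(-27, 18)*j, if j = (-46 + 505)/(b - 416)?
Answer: 303264/10187 + 729*I*√123/10187 ≈ 29.77 + 0.79366*I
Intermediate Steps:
b = I*√123 (b = √(-123) = I*√123 ≈ 11.091*I)
j = 459/(-416 + I*√123) (j = (-46 + 505)/(I*√123 - 416) = 459/(-416 + I*√123) ≈ -1.1026 - 0.029395*I)
g(-27, 18)*j = -27*(-11232/10187 - 27*I*√123/10187) = 303264/10187 + 729*I*√123/10187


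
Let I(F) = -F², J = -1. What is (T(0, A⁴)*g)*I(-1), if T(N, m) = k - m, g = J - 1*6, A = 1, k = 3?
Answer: 14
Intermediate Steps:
g = -7 (g = -1 - 1*6 = -1 - 6 = -7)
T(N, m) = 3 - m
(T(0, A⁴)*g)*I(-1) = ((3 - 1*1⁴)*(-7))*(-1*(-1)²) = ((3 - 1*1)*(-7))*(-1*1) = ((3 - 1)*(-7))*(-1) = (2*(-7))*(-1) = -14*(-1) = 14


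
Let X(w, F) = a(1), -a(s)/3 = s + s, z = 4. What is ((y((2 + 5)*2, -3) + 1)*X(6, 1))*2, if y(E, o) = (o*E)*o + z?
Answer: -1572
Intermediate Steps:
a(s) = -6*s (a(s) = -3*(s + s) = -6*s)
y(E, o) = 4 + E*o² (y(E, o) = (o*E)*o + 4 = (E*o)*o + 4 = E*o² + 4 = 4 + E*o²)
X(w, F) = -6 (X(w, F) = -6*1 = -6)
((y((2 + 5)*2, -3) + 1)*X(6, 1))*2 = (((4 + ((2 + 5)*2)*(-3)²) + 1)*(-6))*2 = (((4 + (7*2)*9) + 1)*(-6))*2 = (((4 + 14*9) + 1)*(-6))*2 = (((4 + 126) + 1)*(-6))*2 = ((130 + 1)*(-6))*2 = (131*(-6))*2 = -786*2 = -1572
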